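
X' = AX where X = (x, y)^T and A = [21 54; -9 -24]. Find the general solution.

x(t) = 2c_1e^(-6t) - 3c_2e^(3t), y(t) = -c_1e^(-6t) + c_2e^(3t)

Coefficient matrix A = [[21, 54], [-9, -24]].
Characteristic polynomial det(A - λI) = λ^2 + 3λ - 18 = 0.
Eigenvalues λ = -6, 3.
For λ=-6: (A-λI) row 1 is [27, 54], so an eigenvector is (2, -1).
For λ=3: (A-λI) row 1 is [18, 54], so an eigenvector is (-3, 1).
General solution: c_1e^(-6t)(2,-1) + c_2e^(3t)(-3,1).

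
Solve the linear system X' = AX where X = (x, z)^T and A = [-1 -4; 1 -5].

Coefficient matrix A = [[-1, -4], [1, -5]].
Characteristic polynomial det(A - λI) = λ^2 + 6λ + 9 = 0.
Single eigenvalue λ = -3 with algebraic multiplicity 2.
Eigenvector v = (-2,-1); generalized eigenvector w with (A-λI)w=v is (3,2).
General solution: e^(-3t)[c_1·v + c_2·(t·v + w)].

x(t) = -2c_1e^(-3t) - 2c_2te^(-3t) + 3c_2e^(-3t), z(t) = -c_1e^(-3t) - c_2te^(-3t) + 2c_2e^(-3t)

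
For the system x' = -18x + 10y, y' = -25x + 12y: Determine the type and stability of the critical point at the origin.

A = [[-18,10],[-25,12]]; det(A-λI) = λ^2 + 6λ + 34.
λ = -3 ± 5i: negative real part.

stable spiral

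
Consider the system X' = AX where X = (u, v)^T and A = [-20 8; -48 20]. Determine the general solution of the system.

Coefficient matrix A = [[-20, 8], [-48, 20]].
Characteristic polynomial det(A - λI) = λ^2 - 16 = 0.
Eigenvalues λ = -4, 4.
For λ=-4: (A-λI) row 1 is [-16, 8], so an eigenvector is (1, 2).
For λ=4: (A-λI) row 1 is [-24, 8], so an eigenvector is (-1, -3).
General solution: c_1e^(-4t)(1,2) + c_2e^(4t)(-1,-3).

u(t) = c_1e^(-4t) - c_2e^(4t), v(t) = 2c_1e^(-4t) - 3c_2e^(4t)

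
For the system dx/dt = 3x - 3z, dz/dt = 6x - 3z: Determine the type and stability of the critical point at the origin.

A = [[3,-3],[6,-3]]; det(A-λI) = λ^2 + 9.
λ = 0 ± 3i: zero real part.

center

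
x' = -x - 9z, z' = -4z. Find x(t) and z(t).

x(t) = -3C_1e^(-4t) + C_2e^(-t), z(t) = -C_1e^(-4t)

Coefficient matrix A = [[-1, -9], [0, -4]].
Characteristic polynomial det(A - λI) = λ^2 + 5λ + 4 = 0.
Eigenvalues λ = -4, -1.
For λ=-4: (A-λI) row 1 is [3, -9], so an eigenvector is (-3, -1).
For λ=-1: (A-λI) row 1 is [0, -9], so an eigenvector is (1, 0).
General solution: C_1e^(-4t)(-3,-1) + C_2e^(-t)(1,0).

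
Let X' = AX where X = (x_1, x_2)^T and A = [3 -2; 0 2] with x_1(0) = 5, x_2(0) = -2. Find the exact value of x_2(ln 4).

-32

A = [[3,-2],[0,2]]; eigenvalues λ = 2, 3.
Eigenvectors: (2,1) for λ=2, (-1,0) for λ=3.
From the initial condition, c_1 = -2, c_2 = -9.
x_2(ln 4) = (-2)(4^2)(1) + (-9)(4^3)(0) = -32.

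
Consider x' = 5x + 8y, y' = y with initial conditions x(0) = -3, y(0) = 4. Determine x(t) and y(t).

x(t) = 5e^(5t) - 8e^(t), y(t) = 4e^(t)

Coefficient matrix A = [[5, 8], [0, 1]].
Characteristic polynomial det(A - λI) = λ^2 - 6λ + 5 = 0.
Eigenvalues λ = 1, 5.
For λ=1: (A-λI) row 1 is [4, 8], so an eigenvector is (2, -1).
For λ=5: (A-λI) row 1 is [0, 8], so an eigenvector is (-1, 0).
General solution: C_1e^(t)(2,-1) + C_2e^(5t)(-1,0).
Applying x(0)=-3, y(0)=4 gives C_1=-4, C_2=-5.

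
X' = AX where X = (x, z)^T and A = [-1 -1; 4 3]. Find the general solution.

Coefficient matrix A = [[-1, -1], [4, 3]].
Characteristic polynomial det(A - λI) = λ^2 - 2λ + 1 = 0.
Single eigenvalue λ = 1 with algebraic multiplicity 2.
Eigenvector v = (1,-2); generalized eigenvector w with (A-λI)w=v is (1,-3).
General solution: e^(t)[c_1·v + c_2·(t·v + w)].

x(t) = c_1e^(t) + c_2te^(t) + c_2e^(t), z(t) = -2c_1e^(t) - 2c_2te^(t) - 3c_2e^(t)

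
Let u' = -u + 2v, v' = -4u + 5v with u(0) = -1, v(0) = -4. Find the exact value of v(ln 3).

A = [[-1,2],[-4,5]]; eigenvalues λ = 3, 1.
Eigenvectors: (1,2) for λ=3, (-1,-1) for λ=1.
From the initial condition, c_1 = -3, c_2 = -2.
v(ln 3) = (-3)(3^3)(2) + (-2)(3^1)(-1) = -156.

-156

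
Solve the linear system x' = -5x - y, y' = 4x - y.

x(t) = -K_1e^(-3t) - K_2te^(-3t) + 2K_2e^(-3t), y(t) = 2K_1e^(-3t) + 2K_2te^(-3t) - 3K_2e^(-3t)

Coefficient matrix A = [[-5, -1], [4, -1]].
Characteristic polynomial det(A - λI) = λ^2 + 6λ + 9 = 0.
Single eigenvalue λ = -3 with algebraic multiplicity 2.
Eigenvector v = (-1,2); generalized eigenvector w with (A-λI)w=v is (2,-3).
General solution: e^(-3t)[K_1·v + K_2·(t·v + w)].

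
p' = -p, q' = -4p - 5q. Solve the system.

p(t) = -c_2e^(-t), q(t) = -c_1e^(-5t) + c_2e^(-t)

Coefficient matrix A = [[-1, 0], [-4, -5]].
Characteristic polynomial det(A - λI) = λ^2 + 6λ + 5 = 0.
Eigenvalues λ = -5, -1.
For λ=-5: (A-λI) row 1 is [4, 0], so an eigenvector is (0, -1).
For λ=-1: (A-λI) row 2 is [-4, -4], so an eigenvector is (-1, 1).
General solution: c_1e^(-5t)(0,-1) + c_2e^(-t)(-1,1).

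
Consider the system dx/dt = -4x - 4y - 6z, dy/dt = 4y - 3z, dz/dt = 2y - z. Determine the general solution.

x(t) = -4C_1e^(2t) + C_2e^(-4t) - 2C_3e^(t), y(t) = 3C_1e^(2t) + C_3e^(t), z(t) = 2C_1e^(2t) + C_3e^(t)

Coefficient matrix A = [[-4, -4, -6], [0, 4, -3], [0, 2, -1]].
det(A - λI) = 0 gives eigenvalues λ = 2, -4, 1.
For λ=2: eigenvector (-4,3,2).
For λ=-4: eigenvector (1,0,0).
For λ=1: eigenvector (-2,1,1).
General solution: C_1e^(2t)(-4,3,2) + C_2e^(-4t)(1,0,0) + C_3e^(t)(-2,1,1).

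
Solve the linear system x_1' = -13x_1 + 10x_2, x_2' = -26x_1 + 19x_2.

Coefficient matrix A = [[-13, 10], [-26, 19]].
Characteristic polynomial det(A - λI) = λ^2 - 6λ + 13 = 0.
Eigenvalues λ = 3 ± 2i (complex conjugate pair).
For λ=3+2i: an eigenvector is (-1,-2) - i(-2,-3) = (-1 + 2i, -2 + 3i).
A real fundamental pair from Re and Im of e^((3+2i)t)v: X_1 = e^(3t)(cos(2t)·(-1,-2) + sin(2t)·(-2,-3)), X_2 = e^(3t)(sin(2t)·(-1,-2) - cos(2t)·(-2,-3)).
General solution: K_1X_1 + K_2X_2.

x_1(t) = -2K_1e^(3t)sin(2t) - K_1e^(3t)cos(2t) - K_2e^(3t)sin(2t) + 2K_2e^(3t)cos(2t), x_2(t) = -3K_1e^(3t)sin(2t) - 2K_1e^(3t)cos(2t) - 2K_2e^(3t)sin(2t) + 3K_2e^(3t)cos(2t)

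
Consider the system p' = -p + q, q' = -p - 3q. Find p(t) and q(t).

p(t) = -K_1e^(-2t) - K_2te^(-2t) - K_2e^(-2t), q(t) = K_1e^(-2t) + K_2te^(-2t)

Coefficient matrix A = [[-1, 1], [-1, -3]].
Characteristic polynomial det(A - λI) = λ^2 + 4λ + 4 = 0.
Single eigenvalue λ = -2 with algebraic multiplicity 2.
Eigenvector v = (-1,1); generalized eigenvector w with (A-λI)w=v is (-1,0).
General solution: e^(-2t)[K_1·v + K_2·(t·v + w)].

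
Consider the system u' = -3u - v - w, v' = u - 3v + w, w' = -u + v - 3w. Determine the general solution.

Coefficient matrix A = [[-3, -1, -1], [1, -3, 1], [-1, 1, -3]].
det(A - λI) = 0 gives eigenvalues λ = -4, -2, -3.
For λ=-4: eigenvector (0,-1,1).
For λ=-2: eigenvector (-1,0,1).
For λ=-3: eigenvector (1,1,-1).
General solution: C_1e^(-4t)(0,-1,1) + C_2e^(-2t)(-1,0,1) + C_3e^(-3t)(1,1,-1).

u(t) = -C_2e^(-2t) + C_3e^(-3t), v(t) = -C_1e^(-4t) + C_3e^(-3t), w(t) = C_1e^(-4t) + C_2e^(-2t) - C_3e^(-3t)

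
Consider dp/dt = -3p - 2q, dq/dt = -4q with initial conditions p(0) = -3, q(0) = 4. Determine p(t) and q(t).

Coefficient matrix A = [[-3, -2], [0, -4]].
Characteristic polynomial det(A - λI) = λ^2 + 7λ + 12 = 0.
Eigenvalues λ = -3, -4.
For λ=-3: (A-λI) row 1 is [0, -2], so an eigenvector is (-1, 0).
For λ=-4: (A-λI) row 1 is [1, -2], so an eigenvector is (-2, -1).
General solution: C_1e^(-3t)(-1,0) + C_2e^(-4t)(-2,-1).
Applying p(0)=-3, q(0)=4 gives C_1=11, C_2=-4.

p(t) = -11e^(-3t) + 8e^(-4t), q(t) = 4e^(-4t)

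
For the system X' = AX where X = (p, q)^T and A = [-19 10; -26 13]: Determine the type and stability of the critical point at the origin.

A = [[-19,10],[-26,13]]; det(A-λI) = λ^2 + 6λ + 13.
λ = -3 ± 2i: negative real part.

stable spiral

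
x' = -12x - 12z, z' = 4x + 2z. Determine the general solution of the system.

Coefficient matrix A = [[-12, -12], [4, 2]].
Characteristic polynomial det(A - λI) = λ^2 + 10λ + 24 = 0.
Eigenvalues λ = -4, -6.
For λ=-4: (A-λI) row 1 is [-8, -12], so an eigenvector is (-3, 2).
For λ=-6: (A-λI) row 1 is [-6, -12], so an eigenvector is (-2, 1).
General solution: K_1e^(-4t)(-3,2) + K_2e^(-6t)(-2,1).

x(t) = -3K_1e^(-4t) - 2K_2e^(-6t), z(t) = 2K_1e^(-4t) + K_2e^(-6t)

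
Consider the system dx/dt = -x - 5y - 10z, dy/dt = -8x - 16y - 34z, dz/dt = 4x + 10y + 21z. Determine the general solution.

Coefficient matrix A = [[-1, -5, -10], [-8, -16, -34], [4, 10, 21]].
det(A - λI) = 0 gives eigenvalues λ = -1, 4, 1.
For λ=-1: eigenvector (1,4,-2).
For λ=4: eigenvector (-1,-3,2).
For λ=1: eigenvector (0,-2,1).
General solution: C_1e^(-t)(1,4,-2) + C_2e^(4t)(-1,-3,2) + C_3e^(t)(0,-2,1).

x(t) = C_1e^(-t) - C_2e^(4t), y(t) = 4C_1e^(-t) - 3C_2e^(4t) - 2C_3e^(t), z(t) = -2C_1e^(-t) + 2C_2e^(4t) + C_3e^(t)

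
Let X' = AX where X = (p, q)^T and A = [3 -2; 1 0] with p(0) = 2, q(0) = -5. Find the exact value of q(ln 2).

A = [[3,-2],[1,0]]; eigenvalues λ = 2, 1.
Eigenvectors: (2,1) for λ=2, (-1,-1) for λ=1.
From the initial condition, c_1 = 7, c_2 = 12.
q(ln 2) = (7)(2^2)(1) + (12)(2^1)(-1) = 4.

4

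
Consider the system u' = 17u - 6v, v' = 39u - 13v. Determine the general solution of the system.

Coefficient matrix A = [[17, -6], [39, -13]].
Characteristic polynomial det(A - λI) = λ^2 - 4λ + 13 = 0.
Eigenvalues λ = 2 ± 3i (complex conjugate pair).
For λ=2+3i: an eigenvector is (-1,-2) - i(-1,-3) = (-1 + i, -2 + 3i).
A real fundamental pair from Re and Im of e^((2+3i)t)v: X_1 = e^(2t)(cos(3t)·(-1,-2) + sin(3t)·(-1,-3)), X_2 = e^(2t)(sin(3t)·(-1,-2) - cos(3t)·(-1,-3)).
General solution: C_1X_1 + C_2X_2.

u(t) = -C_1e^(2t)sin(3t) - C_1e^(2t)cos(3t) - C_2e^(2t)sin(3t) + C_2e^(2t)cos(3t), v(t) = -3C_1e^(2t)sin(3t) - 2C_1e^(2t)cos(3t) - 2C_2e^(2t)sin(3t) + 3C_2e^(2t)cos(3t)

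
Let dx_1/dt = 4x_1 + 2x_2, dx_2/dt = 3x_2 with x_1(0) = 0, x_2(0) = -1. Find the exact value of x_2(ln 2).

-8

A = [[4,2],[0,3]]; eigenvalues λ = 4, 3.
Eigenvectors: (1,0) for λ=4, (-2,1) for λ=3.
From the initial condition, c_1 = -2, c_2 = -1.
x_2(ln 2) = (-2)(2^4)(0) + (-1)(2^3)(1) = -8.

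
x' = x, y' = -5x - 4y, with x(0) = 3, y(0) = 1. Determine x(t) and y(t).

Coefficient matrix A = [[1, 0], [-5, -4]].
Characteristic polynomial det(A - λI) = λ^2 + 3λ - 4 = 0.
Eigenvalues λ = 1, -4.
For λ=1: (A-λI) row 2 is [-5, -5], so an eigenvector is (-1, 1).
For λ=-4: (A-λI) row 1 is [5, 0], so an eigenvector is (0, -1).
General solution: c_1e^(t)(-1,1) + c_2e^(-4t)(0,-1).
Applying x(0)=3, y(0)=1 gives c_1=-3, c_2=-4.

x(t) = 3e^(t), y(t) = -3e^(t) + 4e^(-4t)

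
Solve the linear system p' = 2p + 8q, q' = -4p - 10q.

p(t) = -2c_1e^(-2t) + c_2e^(-6t), q(t) = c_1e^(-2t) - c_2e^(-6t)

Coefficient matrix A = [[2, 8], [-4, -10]].
Characteristic polynomial det(A - λI) = λ^2 + 8λ + 12 = 0.
Eigenvalues λ = -2, -6.
For λ=-2: (A-λI) row 1 is [4, 8], so an eigenvector is (-2, 1).
For λ=-6: (A-λI) row 1 is [8, 8], so an eigenvector is (1, -1).
General solution: c_1e^(-2t)(-2,1) + c_2e^(-6t)(1,-1).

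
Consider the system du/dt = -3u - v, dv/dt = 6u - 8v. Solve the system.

Coefficient matrix A = [[-3, -1], [6, -8]].
Characteristic polynomial det(A - λI) = λ^2 + 11λ + 30 = 0.
Eigenvalues λ = -5, -6.
For λ=-5: (A-λI) row 1 is [2, -1], so an eigenvector is (-1, -2).
For λ=-6: (A-λI) row 1 is [3, -1], so an eigenvector is (-1, -3).
General solution: K_1e^(-5t)(-1,-2) + K_2e^(-6t)(-1,-3).

u(t) = -K_1e^(-5t) - K_2e^(-6t), v(t) = -2K_1e^(-5t) - 3K_2e^(-6t)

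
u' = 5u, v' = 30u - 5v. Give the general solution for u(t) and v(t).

u(t) = c_1e^(5t), v(t) = 3c_1e^(5t) + c_2e^(-5t)

Coefficient matrix A = [[5, 0], [30, -5]].
Characteristic polynomial det(A - λI) = λ^2 - 25 = 0.
Eigenvalues λ = 5, -5.
For λ=5: (A-λI) row 2 is [30, -10], so an eigenvector is (1, 3).
For λ=-5: (A-λI) row 1 is [10, 0], so an eigenvector is (0, 1).
General solution: c_1e^(5t)(1,3) + c_2e^(-5t)(0,1).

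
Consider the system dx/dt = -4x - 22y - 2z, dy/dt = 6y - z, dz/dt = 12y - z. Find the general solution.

Coefficient matrix A = [[-4, -22, -2], [0, 6, -1], [0, 12, -1]].
det(A - λI) = 0 gives eigenvalues λ = 3, -4, 2.
For λ=3: eigenvector (-4,1,3).
For λ=-4: eigenvector (1,0,0).
For λ=2: eigenvector (-5,1,4).
General solution: K_1e^(3t)(-4,1,3) + K_2e^(-4t)(1,0,0) + K_3e^(2t)(-5,1,4).

x(t) = -4K_1e^(3t) + K_2e^(-4t) - 5K_3e^(2t), y(t) = K_1e^(3t) + K_3e^(2t), z(t) = 3K_1e^(3t) + 4K_3e^(2t)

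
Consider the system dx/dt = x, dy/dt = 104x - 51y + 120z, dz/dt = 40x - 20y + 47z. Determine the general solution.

Coefficient matrix A = [[1, 0, 0], [104, -51, 120], [40, -20, 47]].
det(A - λI) = 0 gives eigenvalues λ = -1, -3, 1.
For λ=-1: eigenvector (0,12,5).
For λ=-3: eigenvector (0,5,2).
For λ=1: eigenvector (1,2,0).
General solution: c_1e^(-t)(0,12,5) + c_2e^(-3t)(0,5,2) + c_3e^(t)(1,2,0).

x(t) = c_3e^(t), y(t) = 12c_1e^(-t) + 5c_2e^(-3t) + 2c_3e^(t), z(t) = 5c_1e^(-t) + 2c_2e^(-3t)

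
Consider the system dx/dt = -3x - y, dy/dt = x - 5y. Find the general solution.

Coefficient matrix A = [[-3, -1], [1, -5]].
Characteristic polynomial det(A - λI) = λ^2 + 8λ + 16 = 0.
Single eigenvalue λ = -4 with algebraic multiplicity 2.
Eigenvector v = (1,1); generalized eigenvector w with (A-λI)w=v is (-2,-3).
General solution: e^(-4t)[C_1·v + C_2·(t·v + w)].

x(t) = C_1e^(-4t) + C_2te^(-4t) - 2C_2e^(-4t), y(t) = C_1e^(-4t) + C_2te^(-4t) - 3C_2e^(-4t)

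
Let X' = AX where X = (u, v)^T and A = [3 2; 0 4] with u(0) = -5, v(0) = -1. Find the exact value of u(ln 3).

A = [[3,2],[0,4]]; eigenvalues λ = 4, 3.
Eigenvectors: (-2,-1) for λ=4, (1,0) for λ=3.
From the initial condition, c_1 = 1, c_2 = -3.
u(ln 3) = (1)(3^4)(-2) + (-3)(3^3)(1) = -243.

-243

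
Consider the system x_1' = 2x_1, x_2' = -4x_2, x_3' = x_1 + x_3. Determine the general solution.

x_1(t) = C_1e^(2t), x_2(t) = C_2e^(-4t), x_3(t) = C_1e^(2t) + C_3e^(t)

Coefficient matrix A = [[2, 0, 0], [0, -4, 0], [1, 0, 1]].
det(A - λI) = 0 gives eigenvalues λ = 2, -4, 1.
For λ=2: eigenvector (1,0,1).
For λ=-4: eigenvector (0,1,0).
For λ=1: eigenvector (0,0,1).
General solution: C_1e^(2t)(1,0,1) + C_2e^(-4t)(0,1,0) + C_3e^(t)(0,0,1).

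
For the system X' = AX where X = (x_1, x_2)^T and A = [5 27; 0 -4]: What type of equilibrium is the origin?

A = [[5,27],[0,-4]]; det(A-λI) = λ^2 - λ - 20.
λ = 5, -4: opposite signs.

saddle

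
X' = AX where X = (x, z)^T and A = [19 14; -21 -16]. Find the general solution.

Coefficient matrix A = [[19, 14], [-21, -16]].
Characteristic polynomial det(A - λI) = λ^2 - 3λ - 10 = 0.
Eigenvalues λ = -2, 5.
For λ=-2: (A-λI) row 1 is [21, 14], so an eigenvector is (2, -3).
For λ=5: (A-λI) row 1 is [14, 14], so an eigenvector is (1, -1).
General solution: K_1e^(-2t)(2,-3) + K_2e^(5t)(1,-1).

x(t) = 2K_1e^(-2t) + K_2e^(5t), z(t) = -3K_1e^(-2t) - K_2e^(5t)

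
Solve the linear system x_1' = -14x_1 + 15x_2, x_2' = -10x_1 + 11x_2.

x_1(t) = -K_1e^(t) - 3K_2e^(-4t), x_2(t) = -K_1e^(t) - 2K_2e^(-4t)

Coefficient matrix A = [[-14, 15], [-10, 11]].
Characteristic polynomial det(A - λI) = λ^2 + 3λ - 4 = 0.
Eigenvalues λ = 1, -4.
For λ=1: (A-λI) row 1 is [-15, 15], so an eigenvector is (-1, -1).
For λ=-4: (A-λI) row 1 is [-10, 15], so an eigenvector is (-3, -2).
General solution: K_1e^(t)(-1,-1) + K_2e^(-4t)(-3,-2).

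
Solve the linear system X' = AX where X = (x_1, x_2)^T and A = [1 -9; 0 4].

Coefficient matrix A = [[1, -9], [0, 4]].
Characteristic polynomial det(A - λI) = λ^2 - 5λ + 4 = 0.
Eigenvalues λ = 1, 4.
For λ=1: (A-λI) row 1 is [0, -9], so an eigenvector is (-1, 0).
For λ=4: (A-λI) row 1 is [-3, -9], so an eigenvector is (3, -1).
General solution: K_1e^(t)(-1,0) + K_2e^(4t)(3,-1).

x_1(t) = -K_1e^(t) + 3K_2e^(4t), x_2(t) = -K_2e^(4t)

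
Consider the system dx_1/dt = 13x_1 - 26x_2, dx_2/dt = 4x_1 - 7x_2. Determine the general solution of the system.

Coefficient matrix A = [[13, -26], [4, -7]].
Characteristic polynomial det(A - λI) = λ^2 - 6λ + 13 = 0.
Eigenvalues λ = 3 ± 2i (complex conjugate pair).
For λ=3+2i: an eigenvector is (-3,-1) - i(-2,-1) = (-3 + 2i, -1 + i).
A real fundamental pair from Re and Im of e^((3+2i)t)v: X_1 = e^(3t)(cos(2t)·(-3,-1) + sin(2t)·(-2,-1)), X_2 = e^(3t)(sin(2t)·(-3,-1) - cos(2t)·(-2,-1)).
General solution: K_1X_1 + K_2X_2.

x_1(t) = -2K_1e^(3t)sin(2t) - 3K_1e^(3t)cos(2t) - 3K_2e^(3t)sin(2t) + 2K_2e^(3t)cos(2t), x_2(t) = -K_1e^(3t)sin(2t) - K_1e^(3t)cos(2t) - K_2e^(3t)sin(2t) + K_2e^(3t)cos(2t)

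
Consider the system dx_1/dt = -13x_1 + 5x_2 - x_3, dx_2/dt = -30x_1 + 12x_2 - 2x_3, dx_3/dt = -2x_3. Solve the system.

Coefficient matrix A = [[-13, 5, -1], [-30, 12, -2], [0, 0, -2]].
det(A - λI) = 0 gives eigenvalues λ = -2, -3, 2.
For λ=-2: eigenvector (-1,-2,1).
For λ=-3: eigenvector (1,2,0).
For λ=2: eigenvector (-1,-3,0).
General solution: K_1e^(-2t)(-1,-2,1) + K_2e^(-3t)(1,2,0) + K_3e^(2t)(-1,-3,0).

x_1(t) = -K_1e^(-2t) + K_2e^(-3t) - K_3e^(2t), x_2(t) = -2K_1e^(-2t) + 2K_2e^(-3t) - 3K_3e^(2t), x_3(t) = K_1e^(-2t)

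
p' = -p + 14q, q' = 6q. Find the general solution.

p(t) = -2c_1e^(6t) + c_2e^(-t), q(t) = -c_1e^(6t)

Coefficient matrix A = [[-1, 14], [0, 6]].
Characteristic polynomial det(A - λI) = λ^2 - 5λ - 6 = 0.
Eigenvalues λ = 6, -1.
For λ=6: (A-λI) row 1 is [-7, 14], so an eigenvector is (-2, -1).
For λ=-1: (A-λI) row 1 is [0, 14], so an eigenvector is (1, 0).
General solution: c_1e^(6t)(-2,-1) + c_2e^(-t)(1,0).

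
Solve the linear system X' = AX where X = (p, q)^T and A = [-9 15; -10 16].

p(t) = -3C_1e^(t) + C_2e^(6t), q(t) = -2C_1e^(t) + C_2e^(6t)

Coefficient matrix A = [[-9, 15], [-10, 16]].
Characteristic polynomial det(A - λI) = λ^2 - 7λ + 6 = 0.
Eigenvalues λ = 1, 6.
For λ=1: (A-λI) row 1 is [-10, 15], so an eigenvector is (-3, -2).
For λ=6: (A-λI) row 1 is [-15, 15], so an eigenvector is (1, 1).
General solution: C_1e^(t)(-3,-2) + C_2e^(6t)(1,1).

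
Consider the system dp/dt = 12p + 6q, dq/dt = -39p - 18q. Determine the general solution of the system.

p(t) = -C_1e^(-3t)sin(3t) - C_1e^(-3t)cos(3t) - C_2e^(-3t)sin(3t) + C_2e^(-3t)cos(3t), q(t) = 3C_1e^(-3t)sin(3t) + 2C_1e^(-3t)cos(3t) + 2C_2e^(-3t)sin(3t) - 3C_2e^(-3t)cos(3t)

Coefficient matrix A = [[12, 6], [-39, -18]].
Characteristic polynomial det(A - λI) = λ^2 + 6λ + 18 = 0.
Eigenvalues λ = -3 ± 3i (complex conjugate pair).
For λ=-3+3i: an eigenvector is (-1,2) - i(-1,3) = (-1 + i, 2 - 3i).
A real fundamental pair from Re and Im of e^((-3+3i)t)v: X_1 = e^(-3t)(cos(3t)·(-1,2) + sin(3t)·(-1,3)), X_2 = e^(-3t)(sin(3t)·(-1,2) - cos(3t)·(-1,3)).
General solution: C_1X_1 + C_2X_2.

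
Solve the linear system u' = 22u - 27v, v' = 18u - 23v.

Coefficient matrix A = [[22, -27], [18, -23]].
Characteristic polynomial det(A - λI) = λ^2 + λ - 20 = 0.
Eigenvalues λ = -5, 4.
For λ=-5: (A-λI) row 1 is [27, -27], so an eigenvector is (-1, -1).
For λ=4: (A-λI) row 1 is [18, -27], so an eigenvector is (-3, -2).
General solution: c_1e^(-5t)(-1,-1) + c_2e^(4t)(-3,-2).

u(t) = -c_1e^(-5t) - 3c_2e^(4t), v(t) = -c_1e^(-5t) - 2c_2e^(4t)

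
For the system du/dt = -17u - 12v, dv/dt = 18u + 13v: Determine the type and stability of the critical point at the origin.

saddle

A = [[-17,-12],[18,13]]; det(A-λI) = λ^2 + 4λ - 5.
λ = 1, -5: opposite signs.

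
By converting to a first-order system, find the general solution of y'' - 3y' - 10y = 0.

y(t) = C_1e^(5t) + C_2e^(-2t)

Let x_1 = y, x_2 = y'. Then x_1' = x_2 and x_2' = 10x_1 + 3x_2.
A = [[0,1],[10,3]]; det(A-λI) = λ^2 - 3λ - 10.
Eigenvalues λ = 5, -2 with eigenvectors (1,5), (1,-2).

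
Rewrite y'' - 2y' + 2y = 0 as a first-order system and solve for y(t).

Let x_1 = y, x_2 = y'. Then x_1' = x_2 and x_2' = -2x_1 + 2x_2.
A = [[0,1],[-2,2]]; det(A-λI) = λ^2 - 2λ + 2.
Eigenvalues λ = 1 ± i.

y(t) = K_1e^(t)cos(t) + K_2e^(t)sin(t)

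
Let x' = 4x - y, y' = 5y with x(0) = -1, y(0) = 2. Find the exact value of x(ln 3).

-405

A = [[4,-1],[0,5]]; eigenvalues λ = 4, 5.
Eigenvectors: (-1,0) for λ=4, (-1,1) for λ=5.
From the initial condition, c_1 = -1, c_2 = 2.
x(ln 3) = (-1)(3^4)(-1) + (2)(3^5)(-1) = -405.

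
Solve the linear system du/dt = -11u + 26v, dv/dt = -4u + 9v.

Coefficient matrix A = [[-11, 26], [-4, 9]].
Characteristic polynomial det(A - λI) = λ^2 + 2λ + 5 = 0.
Eigenvalues λ = -1 ± 2i (complex conjugate pair).
For λ=-1+2i: an eigenvector is (-2,-1) - i(-3,-1) = (-2 + 3i, -1 + i).
A real fundamental pair from Re and Im of e^((-1+2i)t)v: X_1 = e^(-t)(cos(2t)·(-2,-1) + sin(2t)·(-3,-1)), X_2 = e^(-t)(sin(2t)·(-2,-1) - cos(2t)·(-3,-1)).
General solution: K_1X_1 + K_2X_2.

u(t) = -3K_1e^(-t)sin(2t) - 2K_1e^(-t)cos(2t) - 2K_2e^(-t)sin(2t) + 3K_2e^(-t)cos(2t), v(t) = -K_1e^(-t)sin(2t) - K_1e^(-t)cos(2t) - K_2e^(-t)sin(2t) + K_2e^(-t)cos(2t)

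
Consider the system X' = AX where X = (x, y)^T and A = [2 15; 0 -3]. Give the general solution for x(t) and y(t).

Coefficient matrix A = [[2, 15], [0, -3]].
Characteristic polynomial det(A - λI) = λ^2 + λ - 6 = 0.
Eigenvalues λ = 2, -3.
For λ=2: (A-λI) row 1 is [0, 15], so an eigenvector is (1, 0).
For λ=-3: (A-λI) row 1 is [5, 15], so an eigenvector is (-3, 1).
General solution: c_1e^(2t)(1,0) + c_2e^(-3t)(-3,1).

x(t) = c_1e^(2t) - 3c_2e^(-3t), y(t) = c_2e^(-3t)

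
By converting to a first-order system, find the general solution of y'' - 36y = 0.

Let x_1 = y, x_2 = y'. Then x_1' = x_2 and x_2' = 36x_1.
A = [[0,1],[36,0]]; det(A-λI) = λ^2 - 36.
Eigenvalues λ = 6, -6 with eigenvectors (1,6), (1,-6).

y(t) = K_1e^(6t) + K_2e^(-6t)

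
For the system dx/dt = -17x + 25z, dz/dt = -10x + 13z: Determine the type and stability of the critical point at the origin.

stable spiral

A = [[-17,25],[-10,13]]; det(A-λI) = λ^2 + 4λ + 29.
λ = -2 ± 5i: negative real part.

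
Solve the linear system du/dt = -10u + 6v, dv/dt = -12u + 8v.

u(t) = K_1e^(-4t) - K_2e^(2t), v(t) = K_1e^(-4t) - 2K_2e^(2t)

Coefficient matrix A = [[-10, 6], [-12, 8]].
Characteristic polynomial det(A - λI) = λ^2 + 2λ - 8 = 0.
Eigenvalues λ = -4, 2.
For λ=-4: (A-λI) row 1 is [-6, 6], so an eigenvector is (1, 1).
For λ=2: (A-λI) row 1 is [-12, 6], so an eigenvector is (-1, -2).
General solution: K_1e^(-4t)(1,1) + K_2e^(2t)(-1,-2).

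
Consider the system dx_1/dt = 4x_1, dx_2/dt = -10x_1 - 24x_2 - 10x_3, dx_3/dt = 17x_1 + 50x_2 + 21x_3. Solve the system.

Coefficient matrix A = [[4, 0, 0], [-10, -24, -10], [17, 50, 21]].
det(A - λI) = 0 gives eigenvalues λ = 4, -4, 1.
For λ=4: eigenvector (1,0,-1).
For λ=-4: eigenvector (0,1,-2).
For λ=1: eigenvector (0,-2,5).
General solution: K_1e^(4t)(1,0,-1) + K_2e^(-4t)(0,1,-2) + K_3e^(t)(0,-2,5).

x_1(t) = K_1e^(4t), x_2(t) = K_2e^(-4t) - 2K_3e^(t), x_3(t) = -K_1e^(4t) - 2K_2e^(-4t) + 5K_3e^(t)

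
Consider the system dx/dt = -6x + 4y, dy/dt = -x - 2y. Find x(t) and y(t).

Coefficient matrix A = [[-6, 4], [-1, -2]].
Characteristic polynomial det(A - λI) = λ^2 + 8λ + 16 = 0.
Single eigenvalue λ = -4 with algebraic multiplicity 2.
Eigenvector v = (-2,-1); generalized eigenvector w with (A-λI)w=v is (-1,-1).
General solution: e^(-4t)[c_1·v + c_2·(t·v + w)].

x(t) = -2c_1e^(-4t) - 2c_2te^(-4t) - c_2e^(-4t), y(t) = -c_1e^(-4t) - c_2te^(-4t) - c_2e^(-4t)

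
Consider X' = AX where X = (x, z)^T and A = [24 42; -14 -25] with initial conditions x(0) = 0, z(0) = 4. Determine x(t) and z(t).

Coefficient matrix A = [[24, 42], [-14, -25]].
Characteristic polynomial det(A - λI) = λ^2 + λ - 12 = 0.
Eigenvalues λ = 3, -4.
For λ=3: (A-λI) row 1 is [21, 42], so an eigenvector is (-2, 1).
For λ=-4: (A-λI) row 1 is [28, 42], so an eigenvector is (-3, 2).
General solution: C_1e^(3t)(-2,1) + C_2e^(-4t)(-3,2).
Applying x(0)=0, z(0)=4 gives C_1=-12, C_2=8.

x(t) = 24e^(3t) - 24e^(-4t), z(t) = -12e^(3t) + 16e^(-4t)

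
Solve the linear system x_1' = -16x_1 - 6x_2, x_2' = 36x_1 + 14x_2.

Coefficient matrix A = [[-16, -6], [36, 14]].
Characteristic polynomial det(A - λI) = λ^2 + 2λ - 8 = 0.
Eigenvalues λ = 2, -4.
For λ=2: (A-λI) row 1 is [-18, -6], so an eigenvector is (1, -3).
For λ=-4: (A-λI) row 1 is [-12, -6], so an eigenvector is (1, -2).
General solution: C_1e^(2t)(1,-3) + C_2e^(-4t)(1,-2).

x_1(t) = C_1e^(2t) + C_2e^(-4t), x_2(t) = -3C_1e^(2t) - 2C_2e^(-4t)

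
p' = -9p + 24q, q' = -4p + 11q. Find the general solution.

p(t) = 3C_1e^(-t) + 2C_2e^(3t), q(t) = C_1e^(-t) + C_2e^(3t)

Coefficient matrix A = [[-9, 24], [-4, 11]].
Characteristic polynomial det(A - λI) = λ^2 - 2λ - 3 = 0.
Eigenvalues λ = -1, 3.
For λ=-1: (A-λI) row 1 is [-8, 24], so an eigenvector is (3, 1).
For λ=3: (A-λI) row 1 is [-12, 24], so an eigenvector is (2, 1).
General solution: C_1e^(-t)(3,1) + C_2e^(3t)(2,1).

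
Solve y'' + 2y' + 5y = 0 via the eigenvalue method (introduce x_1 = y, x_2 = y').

y(t) = K_1e^(-t)cos(2t) + K_2e^(-t)sin(2t)

Let x_1 = y, x_2 = y'. Then x_1' = x_2 and x_2' = -5x_1 - 2x_2.
A = [[0,1],[-5,-2]]; det(A-λI) = λ^2 + 2λ + 5.
Eigenvalues λ = -1 ± 2i.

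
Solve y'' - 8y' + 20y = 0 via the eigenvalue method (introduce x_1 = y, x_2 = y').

Let x_1 = y, x_2 = y'. Then x_1' = x_2 and x_2' = -20x_1 + 8x_2.
A = [[0,1],[-20,8]]; det(A-λI) = λ^2 - 8λ + 20.
Eigenvalues λ = 4 ± 2i.

y(t) = C_1e^(4t)cos(2t) + C_2e^(4t)sin(2t)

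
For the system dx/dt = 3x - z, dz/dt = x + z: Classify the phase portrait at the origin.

A = [[3,-1],[1,1]]; det(A-λI) = λ^2 - 4λ + 4.
repeated λ = 2 with a single eigenvector.

unstable improper node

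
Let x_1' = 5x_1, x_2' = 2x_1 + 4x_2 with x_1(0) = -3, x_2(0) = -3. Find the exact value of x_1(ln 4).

-3072

A = [[5,0],[2,4]]; eigenvalues λ = 5, 4.
Eigenvectors: (-1,-2) for λ=5, (0,-1) for λ=4.
From the initial condition, c_1 = 3, c_2 = -3.
x_1(ln 4) = (3)(4^5)(-1) + (-3)(4^4)(0) = -3072.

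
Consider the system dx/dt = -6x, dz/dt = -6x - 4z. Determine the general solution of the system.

x(t) = -c_2e^(-6t), z(t) = -c_1e^(-4t) - 3c_2e^(-6t)

Coefficient matrix A = [[-6, 0], [-6, -4]].
Characteristic polynomial det(A - λI) = λ^2 + 10λ + 24 = 0.
Eigenvalues λ = -4, -6.
For λ=-4: (A-λI) row 1 is [-2, 0], so an eigenvector is (0, -1).
For λ=-6: (A-λI) row 2 is [-6, 2], so an eigenvector is (-1, -3).
General solution: c_1e^(-4t)(0,-1) + c_2e^(-6t)(-1,-3).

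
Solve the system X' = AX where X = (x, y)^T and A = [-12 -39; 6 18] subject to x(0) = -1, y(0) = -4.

Coefficient matrix A = [[-12, -39], [6, 18]].
Characteristic polynomial det(A - λI) = λ^2 - 6λ + 18 = 0.
Eigenvalues λ = 3 ± 3i (complex conjugate pair).
For λ=3+3i: an eigenvector is (3,-1) - i(-2,1) = (3 + 2i, -1 - i).
A real fundamental pair from Re and Im of e^((3+3i)t)v: X_1 = e^(3t)(cos(3t)·(3,-1) + sin(3t)·(-2,1)), X_2 = e^(3t)(sin(3t)·(3,-1) - cos(3t)·(-2,1)).
General solution: C_1X_1 + C_2X_2.
Applying x(0)=-1, y(0)=-4 gives C_1=-9, C_2=13.

x(t) = 57e^(3t)sin(3t) - e^(3t)cos(3t), y(t) = -22e^(3t)sin(3t) - 4e^(3t)cos(3t)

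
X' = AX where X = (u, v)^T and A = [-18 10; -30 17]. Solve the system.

u(t) = 2c_1e^(-3t) + c_2e^(2t), v(t) = 3c_1e^(-3t) + 2c_2e^(2t)

Coefficient matrix A = [[-18, 10], [-30, 17]].
Characteristic polynomial det(A - λI) = λ^2 + λ - 6 = 0.
Eigenvalues λ = -3, 2.
For λ=-3: (A-λI) row 1 is [-15, 10], so an eigenvector is (2, 3).
For λ=2: (A-λI) row 1 is [-20, 10], so an eigenvector is (1, 2).
General solution: c_1e^(-3t)(2,3) + c_2e^(2t)(1,2).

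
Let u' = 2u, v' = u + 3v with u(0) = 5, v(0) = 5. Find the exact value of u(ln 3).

A = [[2,0],[1,3]]; eigenvalues λ = 3, 2.
Eigenvectors: (0,1) for λ=3, (1,-1) for λ=2.
From the initial condition, c_1 = 10, c_2 = 5.
u(ln 3) = (10)(3^3)(0) + (5)(3^2)(1) = 45.

45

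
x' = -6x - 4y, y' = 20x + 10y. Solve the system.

Coefficient matrix A = [[-6, -4], [20, 10]].
Characteristic polynomial det(A - λI) = λ^2 - 4λ + 20 = 0.
Eigenvalues λ = 2 ± 4i (complex conjugate pair).
For λ=2+4i: an eigenvector is (1,-2) - i(0,1) = (1, -2 - i).
A real fundamental pair from Re and Im of e^((2+4i)t)v: X_1 = e^(2t)(cos(4t)·(1,-2) + sin(4t)·(0,1)), X_2 = e^(2t)(sin(4t)·(1,-2) - cos(4t)·(0,1)).
General solution: c_1X_1 + c_2X_2.

x(t) = c_1e^(2t)cos(4t) + c_2e^(2t)sin(4t), y(t) = c_1e^(2t)sin(4t) - 2c_1e^(2t)cos(4t) - 2c_2e^(2t)sin(4t) - c_2e^(2t)cos(4t)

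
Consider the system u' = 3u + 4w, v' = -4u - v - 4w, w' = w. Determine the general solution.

u(t) = -2K_1e^(t) + K_3e^(3t), v(t) = 2K_1e^(t) + K_2e^(-t) - K_3e^(3t), w(t) = K_1e^(t)

Coefficient matrix A = [[3, 0, 4], [-4, -1, -4], [0, 0, 1]].
det(A - λI) = 0 gives eigenvalues λ = 1, -1, 3.
For λ=1: eigenvector (-2,2,1).
For λ=-1: eigenvector (0,1,0).
For λ=3: eigenvector (1,-1,0).
General solution: K_1e^(t)(-2,2,1) + K_2e^(-t)(0,1,0) + K_3e^(3t)(1,-1,0).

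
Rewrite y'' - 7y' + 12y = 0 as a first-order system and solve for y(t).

y(t) = c_1e^(4t) + c_2e^(3t)

Let x_1 = y, x_2 = y'. Then x_1' = x_2 and x_2' = -12x_1 + 7x_2.
A = [[0,1],[-12,7]]; det(A-λI) = λ^2 - 7λ + 12.
Eigenvalues λ = 4, 3 with eigenvectors (1,4), (1,3).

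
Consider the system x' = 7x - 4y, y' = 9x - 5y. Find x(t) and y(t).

Coefficient matrix A = [[7, -4], [9, -5]].
Characteristic polynomial det(A - λI) = λ^2 - 2λ + 1 = 0.
Single eigenvalue λ = 1 with algebraic multiplicity 2.
Eigenvector v = (-2,-3); generalized eigenvector w with (A-λI)w=v is (1,2).
General solution: e^(t)[c_1·v + c_2·(t·v + w)].

x(t) = -2c_1e^(t) - 2c_2te^(t) + c_2e^(t), y(t) = -3c_1e^(t) - 3c_2te^(t) + 2c_2e^(t)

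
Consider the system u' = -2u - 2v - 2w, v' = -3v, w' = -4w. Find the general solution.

Coefficient matrix A = [[-2, -2, -2], [0, -3, 0], [0, 0, -4]].
det(A - λI) = 0 gives eigenvalues λ = -2, -3, -4.
For λ=-2: eigenvector (1,0,0).
For λ=-3: eigenvector (2,1,0).
For λ=-4: eigenvector (1,0,1).
General solution: c_1e^(-2t)(1,0,0) + c_2e^(-3t)(2,1,0) + c_3e^(-4t)(1,0,1).

u(t) = c_1e^(-2t) + 2c_2e^(-3t) + c_3e^(-4t), v(t) = c_2e^(-3t), w(t) = c_3e^(-4t)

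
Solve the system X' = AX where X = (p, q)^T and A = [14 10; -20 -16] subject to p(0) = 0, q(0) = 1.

p(t) = e^(4t) - e^(-6t), q(t) = -e^(4t) + 2e^(-6t)

Coefficient matrix A = [[14, 10], [-20, -16]].
Characteristic polynomial det(A - λI) = λ^2 + 2λ - 24 = 0.
Eigenvalues λ = -6, 4.
For λ=-6: (A-λI) row 1 is [20, 10], so an eigenvector is (1, -2).
For λ=4: (A-λI) row 1 is [10, 10], so an eigenvector is (-1, 1).
General solution: c_1e^(-6t)(1,-2) + c_2e^(4t)(-1,1).
Applying p(0)=0, q(0)=1 gives c_1=-1, c_2=-1.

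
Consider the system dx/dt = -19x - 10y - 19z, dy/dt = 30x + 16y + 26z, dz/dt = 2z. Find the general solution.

Coefficient matrix A = [[-19, -10, -19], [30, 16, 26], [0, 0, 2]].
det(A - λI) = 0 gives eigenvalues λ = -4, 1, 2.
For λ=-4: eigenvector (2,-3,0).
For λ=1: eigenvector (1,-2,0).
For λ=2: eigenvector (1,-4,1).
General solution: C_1e^(-4t)(2,-3,0) + C_2e^(t)(1,-2,0) + C_3e^(2t)(1,-4,1).

x(t) = 2C_1e^(-4t) + C_2e^(t) + C_3e^(2t), y(t) = -3C_1e^(-4t) - 2C_2e^(t) - 4C_3e^(2t), z(t) = C_3e^(2t)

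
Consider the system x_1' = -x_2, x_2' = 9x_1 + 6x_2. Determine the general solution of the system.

Coefficient matrix A = [[0, -1], [9, 6]].
Characteristic polynomial det(A - λI) = λ^2 - 6λ + 9 = 0.
Single eigenvalue λ = 3 with algebraic multiplicity 2.
Eigenvector v = (1,-3); generalized eigenvector w with (A-λI)w=v is (0,-1).
General solution: e^(3t)[c_1·v + c_2·(t·v + w)].

x_1(t) = c_1e^(3t) + c_2te^(3t), x_2(t) = -3c_1e^(3t) - 3c_2te^(3t) - c_2e^(3t)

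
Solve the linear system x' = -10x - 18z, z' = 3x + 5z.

Coefficient matrix A = [[-10, -18], [3, 5]].
Characteristic polynomial det(A - λI) = λ^2 + 5λ + 4 = 0.
Eigenvalues λ = -4, -1.
For λ=-4: (A-λI) row 1 is [-6, -18], so an eigenvector is (3, -1).
For λ=-1: (A-λI) row 1 is [-9, -18], so an eigenvector is (2, -1).
General solution: K_1e^(-4t)(3,-1) + K_2e^(-t)(2,-1).

x(t) = 3K_1e^(-4t) + 2K_2e^(-t), z(t) = -K_1e^(-4t) - K_2e^(-t)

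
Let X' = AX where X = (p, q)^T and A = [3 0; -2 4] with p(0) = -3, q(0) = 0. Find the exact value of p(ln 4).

-192

A = [[3,0],[-2,4]]; eigenvalues λ = 4, 3.
Eigenvectors: (0,-1) for λ=4, (-1,-2) for λ=3.
From the initial condition, c_1 = -6, c_2 = 3.
p(ln 4) = (-6)(4^4)(0) + (3)(4^3)(-1) = -192.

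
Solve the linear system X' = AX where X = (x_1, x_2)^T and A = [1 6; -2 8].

x_1(t) = 2C_1e^(4t) + 3C_2e^(5t), x_2(t) = C_1e^(4t) + 2C_2e^(5t)

Coefficient matrix A = [[1, 6], [-2, 8]].
Characteristic polynomial det(A - λI) = λ^2 - 9λ + 20 = 0.
Eigenvalues λ = 4, 5.
For λ=4: (A-λI) row 1 is [-3, 6], so an eigenvector is (2, 1).
For λ=5: (A-λI) row 1 is [-4, 6], so an eigenvector is (3, 2).
General solution: C_1e^(4t)(2,1) + C_2e^(5t)(3,2).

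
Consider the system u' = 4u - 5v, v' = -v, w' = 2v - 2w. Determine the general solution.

u(t) = K_1e^(4t) + K_2e^(-t), v(t) = K_2e^(-t), w(t) = 2K_2e^(-t) + K_3e^(-2t)

Coefficient matrix A = [[4, -5, 0], [0, -1, 0], [0, 2, -2]].
det(A - λI) = 0 gives eigenvalues λ = 4, -1, -2.
For λ=4: eigenvector (1,0,0).
For λ=-1: eigenvector (1,1,2).
For λ=-2: eigenvector (0,0,1).
General solution: K_1e^(4t)(1,0,0) + K_2e^(-t)(1,1,2) + K_3e^(-2t)(0,0,1).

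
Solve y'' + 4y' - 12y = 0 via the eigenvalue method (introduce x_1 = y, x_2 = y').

y(t) = C_1e^(-6t) + C_2e^(2t)

Let x_1 = y, x_2 = y'. Then x_1' = x_2 and x_2' = 12x_1 - 4x_2.
A = [[0,1],[12,-4]]; det(A-λI) = λ^2 + 4λ - 12.
Eigenvalues λ = -6, 2 with eigenvectors (1,-6), (1,2).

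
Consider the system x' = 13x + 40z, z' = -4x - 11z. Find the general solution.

Coefficient matrix A = [[13, 40], [-4, -11]].
Characteristic polynomial det(A - λI) = λ^2 - 2λ + 17 = 0.
Eigenvalues λ = 1 ± 4i (complex conjugate pair).
For λ=1+4i: an eigenvector is (-1,0) - i(-3,1) = (-1 + 3i, 0 - i).
A real fundamental pair from Re and Im of e^((1+4i)t)v: X_1 = e^(t)(cos(4t)·(-1,0) + sin(4t)·(-3,1)), X_2 = e^(t)(sin(4t)·(-1,0) - cos(4t)·(-3,1)).
General solution: c_1X_1 + c_2X_2.

x(t) = -3c_1e^(t)sin(4t) - c_1e^(t)cos(4t) - c_2e^(t)sin(4t) + 3c_2e^(t)cos(4t), z(t) = c_1e^(t)sin(4t) - c_2e^(t)cos(4t)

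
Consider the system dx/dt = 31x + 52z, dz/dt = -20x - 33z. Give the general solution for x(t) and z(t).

x(t) = -3C_1e^(-t)sin(4t) - 2C_1e^(-t)cos(4t) - 2C_2e^(-t)sin(4t) + 3C_2e^(-t)cos(4t), z(t) = 2C_1e^(-t)sin(4t) + C_1e^(-t)cos(4t) + C_2e^(-t)sin(4t) - 2C_2e^(-t)cos(4t)

Coefficient matrix A = [[31, 52], [-20, -33]].
Characteristic polynomial det(A - λI) = λ^2 + 2λ + 17 = 0.
Eigenvalues λ = -1 ± 4i (complex conjugate pair).
For λ=-1+4i: an eigenvector is (-2,1) - i(-3,2) = (-2 + 3i, 1 - 2i).
A real fundamental pair from Re and Im of e^((-1+4i)t)v: X_1 = e^(-t)(cos(4t)·(-2,1) + sin(4t)·(-3,2)), X_2 = e^(-t)(sin(4t)·(-2,1) - cos(4t)·(-3,2)).
General solution: C_1X_1 + C_2X_2.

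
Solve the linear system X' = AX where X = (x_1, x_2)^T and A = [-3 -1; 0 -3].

Coefficient matrix A = [[-3, -1], [0, -3]].
Characteristic polynomial det(A - λI) = λ^2 + 6λ + 9 = 0.
Single eigenvalue λ = -3 with algebraic multiplicity 2.
Eigenvector v = (1,0); generalized eigenvector w with (A-λI)w=v is (-1,-1).
General solution: e^(-3t)[c_1·v + c_2·(t·v + w)].

x_1(t) = c_1e^(-3t) + c_2te^(-3t) - c_2e^(-3t), x_2(t) = -c_2e^(-3t)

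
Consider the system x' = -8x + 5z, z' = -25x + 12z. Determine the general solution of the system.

Coefficient matrix A = [[-8, 5], [-25, 12]].
Characteristic polynomial det(A - λI) = λ^2 - 4λ + 29 = 0.
Eigenvalues λ = 2 ± 5i (complex conjugate pair).
For λ=2+5i: an eigenvector is (-1,-2) - i(0,1) = (-1, -2 - i).
A real fundamental pair from Re and Im of e^((2+5i)t)v: X_1 = e^(2t)(cos(5t)·(-1,-2) + sin(5t)·(0,1)), X_2 = e^(2t)(sin(5t)·(-1,-2) - cos(5t)·(0,1)).
General solution: c_1X_1 + c_2X_2.

x(t) = -c_1e^(2t)cos(5t) - c_2e^(2t)sin(5t), z(t) = c_1e^(2t)sin(5t) - 2c_1e^(2t)cos(5t) - 2c_2e^(2t)sin(5t) - c_2e^(2t)cos(5t)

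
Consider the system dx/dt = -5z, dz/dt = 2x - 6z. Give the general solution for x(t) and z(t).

x(t) = K_1e^(-3t)sin(t) + 2K_1e^(-3t)cos(t) + 2K_2e^(-3t)sin(t) - K_2e^(-3t)cos(t), z(t) = K_1e^(-3t)sin(t) + K_1e^(-3t)cos(t) + K_2e^(-3t)sin(t) - K_2e^(-3t)cos(t)

Coefficient matrix A = [[0, -5], [2, -6]].
Characteristic polynomial det(A - λI) = λ^2 + 6λ + 10 = 0.
Eigenvalues λ = -3 ± i (complex conjugate pair).
For λ=-3+i: an eigenvector is (2,1) - i(1,1) = (2 - i, 1 - i).
A real fundamental pair from Re and Im of e^((-3+i)t)v: X_1 = e^(-3t)(cos(t)·(2,1) + sin(t)·(1,1)), X_2 = e^(-3t)(sin(t)·(2,1) - cos(t)·(1,1)).
General solution: K_1X_1 + K_2X_2.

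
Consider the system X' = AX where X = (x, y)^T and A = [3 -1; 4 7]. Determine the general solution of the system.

Coefficient matrix A = [[3, -1], [4, 7]].
Characteristic polynomial det(A - λI) = λ^2 - 10λ + 25 = 0.
Single eigenvalue λ = 5 with algebraic multiplicity 2.
Eigenvector v = (1,-2); generalized eigenvector w with (A-λI)w=v is (0,-1).
General solution: e^(5t)[c_1·v + c_2·(t·v + w)].

x(t) = c_1e^(5t) + c_2te^(5t), y(t) = -2c_1e^(5t) - 2c_2te^(5t) - c_2e^(5t)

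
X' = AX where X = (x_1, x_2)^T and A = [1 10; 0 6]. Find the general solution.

x_1(t) = -C_1e^(t) - 2C_2e^(6t), x_2(t) = -C_2e^(6t)

Coefficient matrix A = [[1, 10], [0, 6]].
Characteristic polynomial det(A - λI) = λ^2 - 7λ + 6 = 0.
Eigenvalues λ = 1, 6.
For λ=1: (A-λI) row 1 is [0, 10], so an eigenvector is (-1, 0).
For λ=6: (A-λI) row 1 is [-5, 10], so an eigenvector is (-2, -1).
General solution: C_1e^(t)(-1,0) + C_2e^(6t)(-2,-1).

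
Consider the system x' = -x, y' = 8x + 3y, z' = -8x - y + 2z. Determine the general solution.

Coefficient matrix A = [[-1, 0, 0], [8, 3, 0], [-8, -1, 2]].
det(A - λI) = 0 gives eigenvalues λ = 2, 3, -1.
For λ=2: eigenvector (0,0,1).
For λ=3: eigenvector (0,1,-1).
For λ=-1: eigenvector (1,-2,2).
General solution: C_1e^(2t)(0,0,1) + C_2e^(3t)(0,1,-1) + C_3e^(-t)(1,-2,2).

x(t) = C_3e^(-t), y(t) = C_2e^(3t) - 2C_3e^(-t), z(t) = C_1e^(2t) - C_2e^(3t) + 2C_3e^(-t)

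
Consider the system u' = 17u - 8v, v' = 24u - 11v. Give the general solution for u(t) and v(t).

u(t) = -2C_1e^(5t) - C_2e^(t), v(t) = -3C_1e^(5t) - 2C_2e^(t)

Coefficient matrix A = [[17, -8], [24, -11]].
Characteristic polynomial det(A - λI) = λ^2 - 6λ + 5 = 0.
Eigenvalues λ = 5, 1.
For λ=5: (A-λI) row 1 is [12, -8], so an eigenvector is (-2, -3).
For λ=1: (A-λI) row 1 is [16, -8], so an eigenvector is (-1, -2).
General solution: C_1e^(5t)(-2,-3) + C_2e^(t)(-1,-2).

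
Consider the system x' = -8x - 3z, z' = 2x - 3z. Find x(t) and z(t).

x(t) = -3K_1e^(-6t) + K_2e^(-5t), z(t) = 2K_1e^(-6t) - K_2e^(-5t)

Coefficient matrix A = [[-8, -3], [2, -3]].
Characteristic polynomial det(A - λI) = λ^2 + 11λ + 30 = 0.
Eigenvalues λ = -6, -5.
For λ=-6: (A-λI) row 1 is [-2, -3], so an eigenvector is (-3, 2).
For λ=-5: (A-λI) row 1 is [-3, -3], so an eigenvector is (1, -1).
General solution: K_1e^(-6t)(-3,2) + K_2e^(-5t)(1,-1).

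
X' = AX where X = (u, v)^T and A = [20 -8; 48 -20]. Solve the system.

u(t) = -c_1e^(-4t) - c_2e^(4t), v(t) = -3c_1e^(-4t) - 2c_2e^(4t)

Coefficient matrix A = [[20, -8], [48, -20]].
Characteristic polynomial det(A - λI) = λ^2 - 16 = 0.
Eigenvalues λ = -4, 4.
For λ=-4: (A-λI) row 1 is [24, -8], so an eigenvector is (-1, -3).
For λ=4: (A-λI) row 1 is [16, -8], so an eigenvector is (-1, -2).
General solution: c_1e^(-4t)(-1,-3) + c_2e^(4t)(-1,-2).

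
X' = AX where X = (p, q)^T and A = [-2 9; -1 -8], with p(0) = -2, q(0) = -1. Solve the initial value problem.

p(t) = -15te^(-5t) - 2e^(-5t), q(t) = 5te^(-5t) - e^(-5t)

Coefficient matrix A = [[-2, 9], [-1, -8]].
Characteristic polynomial det(A - λI) = λ^2 + 10λ + 25 = 0.
Single eigenvalue λ = -5 with algebraic multiplicity 2.
Eigenvector v = (-3,1); generalized eigenvector w with (A-λI)w=v is (2,-1).
General solution: e^(-5t)[K_1·v + K_2·(t·v + w)].
Applying p(0)=-2, q(0)=-1 gives K_1=4, K_2=5.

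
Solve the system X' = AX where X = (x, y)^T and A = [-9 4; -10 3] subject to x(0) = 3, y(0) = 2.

Coefficient matrix A = [[-9, 4], [-10, 3]].
Characteristic polynomial det(A - λI) = λ^2 + 6λ + 13 = 0.
Eigenvalues λ = -3 ± 2i (complex conjugate pair).
For λ=-3+2i: an eigenvector is (1,1) - i(-1,-2) = (1 + i, 1 + 2i).
A real fundamental pair from Re and Im of e^((-3+2i)t)v: X_1 = e^(-3t)(cos(2t)·(1,1) + sin(2t)·(-1,-2)), X_2 = e^(-3t)(sin(2t)·(1,1) - cos(2t)·(-1,-2)).
General solution: C_1X_1 + C_2X_2.
Applying x(0)=3, y(0)=2 gives C_1=4, C_2=-1.

x(t) = -5e^(-3t)sin(2t) + 3e^(-3t)cos(2t), y(t) = -9e^(-3t)sin(2t) + 2e^(-3t)cos(2t)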